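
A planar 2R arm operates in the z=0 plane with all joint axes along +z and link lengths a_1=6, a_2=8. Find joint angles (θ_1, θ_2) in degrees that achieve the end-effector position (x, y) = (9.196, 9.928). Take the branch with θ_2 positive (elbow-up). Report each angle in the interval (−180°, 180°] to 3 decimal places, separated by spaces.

cos θ_2 = (183.1316−6²−8²)/(2·6·8) = 0.8660; θ_2 = 30.0082° (elbow-up)
β = atan2(9.9280,9.1960) = 47.1920°; ψ = atan2(4.0010,12.9276) = 17.1968°
θ_1 = β − ψ = 29.9952°

29.995 30.008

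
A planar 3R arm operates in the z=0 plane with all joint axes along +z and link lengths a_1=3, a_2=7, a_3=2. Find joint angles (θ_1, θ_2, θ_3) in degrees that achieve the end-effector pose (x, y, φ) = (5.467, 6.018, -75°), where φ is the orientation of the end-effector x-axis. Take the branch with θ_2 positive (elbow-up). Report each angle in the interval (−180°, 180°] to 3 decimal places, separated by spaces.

26.184 45.004 -146.188

wrist centre = target − a_3·(cos φ, sin φ) = (4.9494, 7.9499)
cos θ_2 = (87.6963−3²−7²)/(2·3·7) = 0.7071; θ_2 = 45.0042° (elbow-up)
β = atan2(7.9499,4.9494) = 58.0947°; ψ = atan2(4.9501,7.9494) = 31.9106°
θ_1 = β − ψ = 26.1841°
θ_3 = φ − θ_1 − θ_2 = -146.1882° (wrapped to (-180°,180°])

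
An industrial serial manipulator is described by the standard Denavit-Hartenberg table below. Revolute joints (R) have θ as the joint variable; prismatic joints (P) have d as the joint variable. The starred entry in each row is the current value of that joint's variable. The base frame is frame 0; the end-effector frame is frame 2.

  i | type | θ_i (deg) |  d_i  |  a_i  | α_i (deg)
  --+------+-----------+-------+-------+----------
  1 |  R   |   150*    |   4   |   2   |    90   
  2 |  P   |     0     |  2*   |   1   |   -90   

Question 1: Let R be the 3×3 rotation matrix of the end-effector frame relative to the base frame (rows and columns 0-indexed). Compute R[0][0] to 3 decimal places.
End-effector x-axis (col 0 of R) = (-0.8660,0.5000,0.0000)
R[0][0] = -0.8660

-0.866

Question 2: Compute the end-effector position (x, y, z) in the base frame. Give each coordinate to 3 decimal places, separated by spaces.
-1.598 3.232 4.000

after link 1: o_1 = (-1.7321, 1.0000, 4.0000)
after link 2: o_2 = (-1.5981, 3.2321, 4.0000)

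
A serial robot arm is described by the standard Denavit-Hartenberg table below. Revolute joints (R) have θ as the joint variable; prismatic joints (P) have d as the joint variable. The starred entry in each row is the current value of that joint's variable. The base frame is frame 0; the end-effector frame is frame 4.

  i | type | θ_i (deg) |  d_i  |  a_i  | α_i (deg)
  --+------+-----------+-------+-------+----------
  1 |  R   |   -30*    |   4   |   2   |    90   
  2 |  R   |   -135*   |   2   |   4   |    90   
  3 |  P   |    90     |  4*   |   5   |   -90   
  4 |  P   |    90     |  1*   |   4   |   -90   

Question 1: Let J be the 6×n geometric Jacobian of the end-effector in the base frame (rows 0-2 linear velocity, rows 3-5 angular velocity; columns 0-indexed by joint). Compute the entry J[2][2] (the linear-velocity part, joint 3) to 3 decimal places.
0.707

prismatic axis z_2 = (-0.6124,0.3536,0.7071)
J_v[:, 2] = z_2; J_ω[:, 2] = (0,0,0)
entry J[2][2] = 0.7071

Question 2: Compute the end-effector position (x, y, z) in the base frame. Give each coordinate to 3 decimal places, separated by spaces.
-3.605 -6.002 1.879

after link 1: o_1 = (1.7321, -1.0000, 4.0000)
after link 2: o_2 = (-1.7174, -1.3178, 1.1716)
after link 3: o_3 = (-6.6669, -4.2338, 4.0000)
after link 4: o_4 = (-3.6051, -6.0015, 1.8787)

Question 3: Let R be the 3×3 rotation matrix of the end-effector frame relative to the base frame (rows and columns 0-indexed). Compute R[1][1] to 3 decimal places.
0.354

End-effector y-axis (col 1 of R) = (-0.6124,0.3536,-0.7071)
R[1][1] = 0.3536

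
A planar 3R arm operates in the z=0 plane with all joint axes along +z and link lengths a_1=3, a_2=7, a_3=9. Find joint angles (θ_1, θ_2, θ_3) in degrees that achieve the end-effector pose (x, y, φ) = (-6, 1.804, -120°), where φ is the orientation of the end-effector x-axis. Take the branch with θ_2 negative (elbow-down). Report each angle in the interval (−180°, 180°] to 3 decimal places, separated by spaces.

119.994 -29.992 149.998

wrist centre = target − a_3·(cos φ, sin φ) = (-1.5000, 9.5982)
cos θ_2 = (94.3760−3²−7²)/(2·3·7) = 0.8661; θ_2 = -29.9920° (elbow-down)
β = atan2(9.5982,-1.5000) = 98.8823°; ψ = atan2(-3.4992,9.0627) = -21.1119°
θ_1 = β − ψ = 119.9942°
θ_3 = φ − θ_1 − θ_2 = 149.9978° (wrapped to (-180°,180°])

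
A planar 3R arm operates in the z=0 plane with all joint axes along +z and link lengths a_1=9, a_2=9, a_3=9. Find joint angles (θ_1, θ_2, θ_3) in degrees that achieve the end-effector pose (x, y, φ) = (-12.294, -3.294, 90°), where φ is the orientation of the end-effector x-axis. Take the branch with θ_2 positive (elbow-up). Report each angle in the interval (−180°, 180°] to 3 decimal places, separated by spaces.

-150.004 30.008 -150.004

wrist centre = target − a_3·(cos φ, sin φ) = (-12.2940, -12.2940)
cos θ_2 = (302.2849−9²−9²)/(2·9·9) = 0.8660; θ_2 = 30.0080° (elbow-up)
β = atan2(-12.2940,-12.2940) = -135.0000°; ψ = atan2(4.5011,16.7936) = 15.0040°
θ_1 = β − ψ = -150.0040°
θ_3 = φ − θ_1 − θ_2 = -150.0040° (wrapped to (-180°,180°])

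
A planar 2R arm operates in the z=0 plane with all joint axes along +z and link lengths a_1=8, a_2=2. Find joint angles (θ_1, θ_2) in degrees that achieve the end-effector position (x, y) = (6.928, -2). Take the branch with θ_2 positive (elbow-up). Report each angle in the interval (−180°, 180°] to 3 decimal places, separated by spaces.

cos θ_2 = (51.9972−8²−2²)/(2·8·2) = -0.5001; θ_2 = 120.0058° (elbow-up)
β = atan2(-2.0000,6.9280) = -16.1026°; ψ = atan2(1.7319,6.9998) = 13.8974°
θ_1 = β − ψ = -30.0000°

-30.000 120.006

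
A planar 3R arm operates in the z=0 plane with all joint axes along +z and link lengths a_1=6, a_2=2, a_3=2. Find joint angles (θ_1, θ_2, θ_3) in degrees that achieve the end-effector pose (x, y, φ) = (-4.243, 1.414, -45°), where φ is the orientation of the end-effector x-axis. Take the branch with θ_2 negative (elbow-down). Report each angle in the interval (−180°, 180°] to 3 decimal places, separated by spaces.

wrist centre = target − a_3·(cos φ, sin φ) = (-5.6572, 2.8282)
cos θ_2 = (40.0029−6²−2²)/(2·6·2) = 0.0001; θ_2 = -89.9932° (elbow-down)
β = atan2(2.8282,-5.6572) = 153.4381°; ψ = atan2(-2.0000,6.0002) = -18.4343°
θ_1 = β − ψ = 171.8724°
θ_3 = φ − θ_1 − θ_2 = -126.8792° (wrapped to (-180°,180°])

171.872 -89.993 -126.879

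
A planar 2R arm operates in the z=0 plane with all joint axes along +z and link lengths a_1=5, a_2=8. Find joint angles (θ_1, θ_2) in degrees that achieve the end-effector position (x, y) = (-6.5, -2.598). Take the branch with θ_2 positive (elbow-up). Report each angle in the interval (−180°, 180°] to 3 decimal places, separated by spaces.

119.999 120.000

cos θ_2 = (48.9996−5²−8²)/(2·5·8) = -0.5000; θ_2 = 120.0003° (elbow-up)
β = atan2(-2.5980,-6.5000) = -158.2138°; ψ = atan2(6.9282,1.0000) = 81.7871°
θ_1 = β − ψ = -240.0009°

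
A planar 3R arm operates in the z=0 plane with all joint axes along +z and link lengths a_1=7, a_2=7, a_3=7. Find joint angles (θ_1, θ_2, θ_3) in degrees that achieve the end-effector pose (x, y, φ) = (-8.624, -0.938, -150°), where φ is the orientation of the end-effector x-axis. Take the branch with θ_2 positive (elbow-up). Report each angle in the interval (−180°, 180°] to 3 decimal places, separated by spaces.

wrist centre = target − a_3·(cos φ, sin φ) = (-2.5618, 2.5620)
cos θ_2 = (13.1268−7²−7²)/(2·7·7) = -0.8661; θ_2 = 150.0032° (elbow-up)
β = atan2(2.5620,-2.5618) = 134.9980°; ψ = atan2(3.4997,0.9376) = 75.0016°
θ_1 = β − ψ = 59.9964°
θ_3 = φ − θ_1 − θ_2 = 0.0004° (wrapped to (-180°,180°])

59.996 150.003 0.000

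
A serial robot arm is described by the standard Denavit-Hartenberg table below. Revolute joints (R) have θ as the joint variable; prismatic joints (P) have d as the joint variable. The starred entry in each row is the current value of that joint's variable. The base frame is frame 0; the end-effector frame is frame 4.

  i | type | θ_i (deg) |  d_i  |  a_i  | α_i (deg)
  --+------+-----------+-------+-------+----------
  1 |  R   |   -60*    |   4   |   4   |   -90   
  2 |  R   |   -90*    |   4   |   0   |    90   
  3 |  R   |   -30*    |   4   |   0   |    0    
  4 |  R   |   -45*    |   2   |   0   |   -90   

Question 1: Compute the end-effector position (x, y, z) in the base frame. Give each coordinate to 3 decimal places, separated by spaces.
2.464 3.732 4.000

after link 1: o_1 = (2.0000, -3.4641, 4.0000)
after link 2: o_2 = (5.4641, -1.4641, 4.0000)
after link 3: o_3 = (3.4641, 2.0000, 4.0000)
after link 4: o_4 = (2.4641, 3.7321, 4.0000)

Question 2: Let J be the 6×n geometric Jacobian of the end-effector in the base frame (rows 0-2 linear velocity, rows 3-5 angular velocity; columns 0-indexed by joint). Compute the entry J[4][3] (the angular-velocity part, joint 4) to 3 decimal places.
0.866

axis z_3 = (-0.5000,0.8660,0.0000); lever o_n−o_3 = (-1.0000,1.7321,0.0000)
cross product → J_v[:, 3] = (-0.0000,-0.0000,0.0000)
J_ω[:, 3] = z_3
entry J[4][3] = 0.8660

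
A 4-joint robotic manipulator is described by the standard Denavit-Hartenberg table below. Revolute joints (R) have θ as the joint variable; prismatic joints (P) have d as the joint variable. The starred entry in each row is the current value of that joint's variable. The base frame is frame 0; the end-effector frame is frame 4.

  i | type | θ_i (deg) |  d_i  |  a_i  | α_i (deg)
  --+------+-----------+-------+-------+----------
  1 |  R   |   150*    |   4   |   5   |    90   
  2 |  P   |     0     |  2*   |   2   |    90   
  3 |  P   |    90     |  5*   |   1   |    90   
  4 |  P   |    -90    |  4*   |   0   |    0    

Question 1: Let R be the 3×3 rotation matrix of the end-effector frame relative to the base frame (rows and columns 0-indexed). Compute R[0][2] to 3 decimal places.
-0.866

End-effector z-axis (col 2 of R) = (-0.8660,0.5000,-0.0000)
R[0][2] = -0.8660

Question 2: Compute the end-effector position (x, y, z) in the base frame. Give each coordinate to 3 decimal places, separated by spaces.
after link 1: o_1 = (-4.3301, 2.5000, 4.0000)
after link 2: o_2 = (-5.0622, 5.2321, 4.0000)
after link 3: o_3 = (-4.5622, 6.0981, -1.0000)
after link 4: o_4 = (-8.0263, 8.0981, -1.0000)

-8.026 8.098 -1.000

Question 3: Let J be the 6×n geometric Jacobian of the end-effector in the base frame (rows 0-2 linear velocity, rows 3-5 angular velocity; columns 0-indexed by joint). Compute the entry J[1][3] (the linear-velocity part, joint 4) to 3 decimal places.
0.500

prismatic axis z_3 = (-0.8660,0.5000,-0.0000)
J_v[:, 3] = z_3; J_ω[:, 3] = (0,0,0)
entry J[1][3] = 0.5000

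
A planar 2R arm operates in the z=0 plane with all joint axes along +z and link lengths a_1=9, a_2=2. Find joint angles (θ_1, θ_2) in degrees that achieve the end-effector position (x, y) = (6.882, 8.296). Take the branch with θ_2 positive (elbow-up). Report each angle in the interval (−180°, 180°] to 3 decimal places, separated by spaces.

cos θ_2 = (116.1855−9²−2²)/(2·9·2) = 0.8663; θ_2 = 29.9725° (elbow-up)
β = atan2(8.2960,6.8820) = 50.3224°; ψ = atan2(0.9992,10.7325) = 5.3188°
θ_1 = β − ψ = 45.0036°

45.004 29.973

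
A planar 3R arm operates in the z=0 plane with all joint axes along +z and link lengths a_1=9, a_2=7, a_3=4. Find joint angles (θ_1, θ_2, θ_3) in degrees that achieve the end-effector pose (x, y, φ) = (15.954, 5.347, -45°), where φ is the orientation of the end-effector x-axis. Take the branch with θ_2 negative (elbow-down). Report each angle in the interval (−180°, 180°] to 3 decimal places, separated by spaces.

44.999 -30.001 -59.998

wrist centre = target − a_3·(cos φ, sin φ) = (13.1256, 8.1754)
cos θ_2 = (239.1183−9²−7²)/(2·9·7) = 0.8660; θ_2 = -30.0008° (elbow-down)
β = atan2(8.1754,13.1256) = 31.9172°; ψ = atan2(-3.5001,15.0621) = -13.0820°
θ_1 = β − ψ = 44.9993°
θ_3 = φ − θ_1 − θ_2 = -59.9984° (wrapped to (-180°,180°])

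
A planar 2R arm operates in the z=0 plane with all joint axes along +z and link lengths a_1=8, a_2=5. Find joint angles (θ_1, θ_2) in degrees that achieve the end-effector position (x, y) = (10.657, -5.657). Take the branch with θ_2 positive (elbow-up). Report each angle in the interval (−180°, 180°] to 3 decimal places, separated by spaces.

-44.999 44.995

cos θ_2 = (145.5733−8²−5²)/(2·8·5) = 0.7072; θ_2 = 44.9952° (elbow-up)
β = atan2(-5.6570,10.6570) = -27.9605°; ψ = atan2(3.5352,11.5358) = 17.0381°
θ_1 = β − ψ = -44.9985°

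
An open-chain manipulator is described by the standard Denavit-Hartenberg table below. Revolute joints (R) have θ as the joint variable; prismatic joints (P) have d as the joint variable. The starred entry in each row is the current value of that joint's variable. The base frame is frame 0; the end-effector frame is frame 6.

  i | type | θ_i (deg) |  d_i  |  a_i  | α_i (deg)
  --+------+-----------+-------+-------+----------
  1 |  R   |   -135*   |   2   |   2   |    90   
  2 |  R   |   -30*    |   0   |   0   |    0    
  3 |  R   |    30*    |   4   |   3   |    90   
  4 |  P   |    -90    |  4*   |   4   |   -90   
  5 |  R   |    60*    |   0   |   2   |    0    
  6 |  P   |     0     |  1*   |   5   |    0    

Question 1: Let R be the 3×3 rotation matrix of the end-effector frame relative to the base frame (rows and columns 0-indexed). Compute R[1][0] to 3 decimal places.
End-effector x-axis (col 0 of R) = (0.3536,-0.3536,0.8660)
R[1][0] = -0.3536

-0.354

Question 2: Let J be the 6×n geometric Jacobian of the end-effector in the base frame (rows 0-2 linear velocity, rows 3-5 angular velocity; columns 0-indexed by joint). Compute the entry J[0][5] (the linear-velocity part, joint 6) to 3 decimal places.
-0.707

prismatic axis z_5 = (-0.7071,-0.7071,-0.0000)
J_v[:, 5] = z_5; J_ω[:, 5] = (0,0,0)
entry J[0][5] = -0.7071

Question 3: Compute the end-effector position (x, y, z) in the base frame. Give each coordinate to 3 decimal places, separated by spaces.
after link 1: o_1 = (-1.4142, -1.4142, 2.0000)
after link 2: o_2 = (-1.4142, -1.4142, 2.0000)
after link 3: o_3 = (-6.3640, -0.7071, 2.0000)
after link 4: o_4 = (-3.5355, -3.5355, -2.0000)
after link 5: o_5 = (-2.8284, -4.2426, -0.2679)
after link 6: o_6 = (-1.7678, -6.7175, 4.0622)

-1.768 -6.718 4.062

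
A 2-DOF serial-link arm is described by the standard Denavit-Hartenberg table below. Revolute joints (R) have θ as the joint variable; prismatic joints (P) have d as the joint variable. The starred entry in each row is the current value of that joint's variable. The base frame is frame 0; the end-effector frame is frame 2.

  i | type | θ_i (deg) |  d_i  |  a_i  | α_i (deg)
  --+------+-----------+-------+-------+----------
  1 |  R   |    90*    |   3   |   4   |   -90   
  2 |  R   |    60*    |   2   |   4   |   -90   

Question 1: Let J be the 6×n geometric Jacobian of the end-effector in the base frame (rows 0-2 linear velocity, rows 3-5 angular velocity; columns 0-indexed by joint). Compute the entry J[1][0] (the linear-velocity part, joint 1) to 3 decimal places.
axis z_0 = ẑ; lever o_n−o_0 = (-2.0000,6.0000,-0.4641)
cross product → J_v[:, 0] = (-6.0000,-2.0000,0.0000)
J_ω[:, 0] = z_0
entry J[1][0] = -2.0000

-2.000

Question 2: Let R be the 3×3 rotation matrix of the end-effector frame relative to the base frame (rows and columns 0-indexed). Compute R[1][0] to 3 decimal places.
0.500

End-effector x-axis (col 0 of R) = (-0.0000,0.5000,-0.8660)
R[1][0] = 0.5000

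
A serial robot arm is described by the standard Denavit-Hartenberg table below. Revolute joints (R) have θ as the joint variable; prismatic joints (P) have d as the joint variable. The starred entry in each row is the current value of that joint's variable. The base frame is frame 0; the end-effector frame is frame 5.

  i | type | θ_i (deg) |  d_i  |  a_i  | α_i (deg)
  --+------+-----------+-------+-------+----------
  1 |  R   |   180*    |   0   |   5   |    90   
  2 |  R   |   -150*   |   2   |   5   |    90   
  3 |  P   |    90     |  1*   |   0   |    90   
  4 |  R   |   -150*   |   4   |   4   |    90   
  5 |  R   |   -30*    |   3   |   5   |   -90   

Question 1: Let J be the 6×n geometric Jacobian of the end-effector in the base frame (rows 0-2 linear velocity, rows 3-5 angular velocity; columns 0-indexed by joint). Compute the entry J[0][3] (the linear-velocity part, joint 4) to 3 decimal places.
axis z_3 = (0.8660,-0.0000,-0.5000); lever o_n−o_3 = (0.5155,-8.7141,-2.1071)
cross product → J_v[:, 3] = (-4.3571,1.5670,-7.5466)
J_ω[:, 3] = z_3
entry J[0][3] = -4.3571

-4.357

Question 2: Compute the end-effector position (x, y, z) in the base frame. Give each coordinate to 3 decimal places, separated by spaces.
after link 1: o_1 = (-5.0000, 0.0000, 0.0000)
after link 2: o_2 = (-0.6699, 2.0000, -2.5000)
after link 3: o_3 = (-0.1699, 2.0000, -1.6340)
after link 4: o_4 = (2.2942, -1.4641, -5.3660)
after link 5: o_5 = (0.3457, -6.7141, -3.7410)

0.346 -6.714 -3.741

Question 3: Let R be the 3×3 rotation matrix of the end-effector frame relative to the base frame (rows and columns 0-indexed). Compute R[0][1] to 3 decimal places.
End-effector y-axis (col 1 of R) = (-0.4330,0.5000,-0.7500)
R[0][1] = -0.4330

-0.433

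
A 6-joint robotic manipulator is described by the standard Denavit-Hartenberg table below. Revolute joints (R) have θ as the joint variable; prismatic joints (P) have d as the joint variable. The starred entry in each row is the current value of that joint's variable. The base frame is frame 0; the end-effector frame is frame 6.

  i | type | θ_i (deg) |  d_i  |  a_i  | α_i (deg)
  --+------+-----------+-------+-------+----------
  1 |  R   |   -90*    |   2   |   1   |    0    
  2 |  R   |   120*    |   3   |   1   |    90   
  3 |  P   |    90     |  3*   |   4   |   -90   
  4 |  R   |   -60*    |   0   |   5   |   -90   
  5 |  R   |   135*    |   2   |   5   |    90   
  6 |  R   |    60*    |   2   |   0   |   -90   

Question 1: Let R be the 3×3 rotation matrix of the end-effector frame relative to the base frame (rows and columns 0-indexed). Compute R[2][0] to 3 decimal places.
0.573

End-effector x-axis (col 0 of R) = (-0.0634,0.8169,0.5732)
R[2][0] = 0.5732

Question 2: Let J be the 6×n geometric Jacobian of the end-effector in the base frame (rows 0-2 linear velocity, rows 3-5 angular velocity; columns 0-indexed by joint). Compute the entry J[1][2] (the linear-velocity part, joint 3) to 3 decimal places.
-0.866

prismatic axis z_2 = (0.5000,-0.8660,0.0000)
J_v[:, 2] = z_2; J_ω[:, 2] = (0,0,0)
entry J[1][2] = -0.8660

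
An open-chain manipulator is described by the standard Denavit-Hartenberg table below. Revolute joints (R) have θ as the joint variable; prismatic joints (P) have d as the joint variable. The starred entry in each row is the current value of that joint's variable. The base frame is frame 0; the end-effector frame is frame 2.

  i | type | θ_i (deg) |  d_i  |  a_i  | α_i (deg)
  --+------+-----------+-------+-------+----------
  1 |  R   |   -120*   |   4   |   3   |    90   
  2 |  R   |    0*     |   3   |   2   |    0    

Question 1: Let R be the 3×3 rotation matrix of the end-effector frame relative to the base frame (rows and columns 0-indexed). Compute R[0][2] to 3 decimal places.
-0.866

End-effector z-axis (col 2 of R) = (-0.8660,0.5000,0.0000)
R[0][2] = -0.8660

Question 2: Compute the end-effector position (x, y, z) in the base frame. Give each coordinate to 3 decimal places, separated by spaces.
after link 1: o_1 = (-1.5000, -2.5981, 4.0000)
after link 2: o_2 = (-5.0981, -2.8301, 4.0000)

-5.098 -2.830 4.000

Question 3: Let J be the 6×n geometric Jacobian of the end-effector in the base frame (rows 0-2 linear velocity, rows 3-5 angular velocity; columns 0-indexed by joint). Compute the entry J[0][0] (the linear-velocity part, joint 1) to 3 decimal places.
2.830

axis z_0 = ẑ; lever o_n−o_0 = (-5.0981,-2.8301,4.0000)
cross product → J_v[:, 0] = (2.8301,-5.0981,0.0000)
J_ω[:, 0] = z_0
entry J[0][0] = 2.8301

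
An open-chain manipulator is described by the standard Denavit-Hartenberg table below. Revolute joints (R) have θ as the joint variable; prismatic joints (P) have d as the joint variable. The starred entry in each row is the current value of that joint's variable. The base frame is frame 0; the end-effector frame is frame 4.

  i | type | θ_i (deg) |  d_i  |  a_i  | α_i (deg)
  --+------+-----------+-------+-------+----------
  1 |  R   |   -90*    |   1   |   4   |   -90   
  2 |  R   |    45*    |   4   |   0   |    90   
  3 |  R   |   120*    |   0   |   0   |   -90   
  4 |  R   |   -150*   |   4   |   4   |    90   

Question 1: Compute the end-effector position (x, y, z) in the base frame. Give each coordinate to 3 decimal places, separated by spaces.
after link 1: o_1 = (0.0000, -4.0000, 1.0000)
after link 2: o_2 = (4.0000, -4.0000, 1.0000)
after link 3: o_3 = (4.0000, -4.0000, 1.0000)
after link 4: o_4 = (-1.0000, -4.1895, 3.6390)

-1.000 -4.189 3.639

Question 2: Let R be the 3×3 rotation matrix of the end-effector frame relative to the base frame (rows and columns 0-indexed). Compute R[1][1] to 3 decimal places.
End-effector y-axis (col 1 of R) = (-0.5000,0.6124,0.6124)
R[1][1] = 0.6124

0.612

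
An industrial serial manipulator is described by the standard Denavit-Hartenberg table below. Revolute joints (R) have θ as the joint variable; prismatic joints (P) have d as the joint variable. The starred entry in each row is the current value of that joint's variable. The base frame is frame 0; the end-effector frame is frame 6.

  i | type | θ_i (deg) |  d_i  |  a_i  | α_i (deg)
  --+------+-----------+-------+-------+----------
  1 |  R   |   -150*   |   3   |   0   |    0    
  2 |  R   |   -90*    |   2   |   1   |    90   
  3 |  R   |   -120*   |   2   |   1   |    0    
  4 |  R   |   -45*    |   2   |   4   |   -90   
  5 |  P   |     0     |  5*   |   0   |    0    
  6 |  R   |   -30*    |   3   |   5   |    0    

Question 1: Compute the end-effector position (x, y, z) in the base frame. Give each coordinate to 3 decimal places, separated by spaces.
after link 1: o_1 = (0.0000, 0.0000, 3.0000)
after link 2: o_2 = (-0.5000, 0.8660, 5.0000)
after link 3: o_3 = (1.4821, 1.4330, 4.1340)
after link 4: o_4 = (5.1460, -0.9131, 3.0987)
after link 5: o_5 = (4.4989, 0.2077, -1.7309)
after link 6: o_6 = (8.3670, -1.4921, -5.7494)

8.367 -1.492 -5.749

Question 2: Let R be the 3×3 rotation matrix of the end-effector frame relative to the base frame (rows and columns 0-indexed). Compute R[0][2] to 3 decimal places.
-0.129

End-effector z-axis (col 2 of R) = (-0.1294,0.2241,-0.9659)
R[0][2] = -0.1294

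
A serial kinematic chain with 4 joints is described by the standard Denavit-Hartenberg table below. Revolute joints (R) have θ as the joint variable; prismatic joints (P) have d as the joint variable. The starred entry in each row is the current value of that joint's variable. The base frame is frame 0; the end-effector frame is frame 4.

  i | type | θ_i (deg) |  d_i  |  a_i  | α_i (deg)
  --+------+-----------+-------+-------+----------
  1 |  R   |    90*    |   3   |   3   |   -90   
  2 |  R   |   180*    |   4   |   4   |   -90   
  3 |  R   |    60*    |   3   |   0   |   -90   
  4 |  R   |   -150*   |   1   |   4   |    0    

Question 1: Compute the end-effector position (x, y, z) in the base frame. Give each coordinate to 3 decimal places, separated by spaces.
after link 1: o_1 = (0.0000, 3.0000, 3.0000)
after link 2: o_2 = (-4.0000, -1.0000, 3.0000)
after link 3: o_3 = (-4.0000, -1.0000, 6.0000)
after link 4: o_4 = (-6.5000, 1.5981, 8.0000)

-6.500 1.598 8.000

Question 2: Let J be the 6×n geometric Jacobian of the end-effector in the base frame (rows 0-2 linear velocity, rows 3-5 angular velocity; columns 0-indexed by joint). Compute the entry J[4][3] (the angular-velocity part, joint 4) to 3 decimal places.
axis z_3 = (0.5000,0.8660,0.0000); lever o_n−o_3 = (-2.5000,2.5981,2.0000)
cross product → J_v[:, 3] = (1.7321,-1.0000,3.4641)
J_ω[:, 3] = z_3
entry J[4][3] = 0.8660

0.866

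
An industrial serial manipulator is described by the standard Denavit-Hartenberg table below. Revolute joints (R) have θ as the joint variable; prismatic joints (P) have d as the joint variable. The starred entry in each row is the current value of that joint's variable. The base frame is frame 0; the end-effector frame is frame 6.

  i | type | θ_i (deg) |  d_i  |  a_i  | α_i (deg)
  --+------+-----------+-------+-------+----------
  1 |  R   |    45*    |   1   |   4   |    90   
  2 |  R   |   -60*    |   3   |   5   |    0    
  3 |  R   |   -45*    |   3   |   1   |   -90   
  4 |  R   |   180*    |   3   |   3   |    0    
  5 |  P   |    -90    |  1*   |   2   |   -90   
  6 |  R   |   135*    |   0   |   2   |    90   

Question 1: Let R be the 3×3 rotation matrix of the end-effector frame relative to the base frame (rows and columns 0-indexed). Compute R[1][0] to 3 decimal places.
End-effector x-axis (col 0 of R) = (0.0170,-0.9830,0.1830)
R[1][0] = -0.9830

-0.983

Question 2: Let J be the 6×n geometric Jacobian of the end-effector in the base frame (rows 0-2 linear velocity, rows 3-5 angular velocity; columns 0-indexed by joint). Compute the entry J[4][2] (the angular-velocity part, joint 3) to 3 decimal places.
-0.707

axis z_2 = (0.7071,-0.7071,0.0000); lever o_n−o_2 = (3.8393,0.4250,1.2626)
cross product → J_v[:, 2] = (-0.8928,-0.8928,3.0153)
J_ω[:, 2] = z_2
entry J[4][2] = -0.7071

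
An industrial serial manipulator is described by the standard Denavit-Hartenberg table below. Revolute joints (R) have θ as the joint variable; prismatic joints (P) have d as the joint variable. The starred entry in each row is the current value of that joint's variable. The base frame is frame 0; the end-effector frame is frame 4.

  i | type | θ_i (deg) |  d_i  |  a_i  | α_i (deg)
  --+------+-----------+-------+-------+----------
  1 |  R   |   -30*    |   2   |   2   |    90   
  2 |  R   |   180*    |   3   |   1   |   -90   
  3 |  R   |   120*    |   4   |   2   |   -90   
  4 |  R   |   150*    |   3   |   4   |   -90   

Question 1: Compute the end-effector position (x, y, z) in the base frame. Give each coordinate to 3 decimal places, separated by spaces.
after link 1: o_1 = (1.7321, -1.0000, 2.0000)
after link 2: o_2 = (-0.6340, -3.0981, 2.0000)
after link 3: o_3 = (1.0981, -2.0981, -2.0000)
after link 4: o_4 = (-0.4019, -6.4282, 0.0000)

-0.402 -6.428 0.000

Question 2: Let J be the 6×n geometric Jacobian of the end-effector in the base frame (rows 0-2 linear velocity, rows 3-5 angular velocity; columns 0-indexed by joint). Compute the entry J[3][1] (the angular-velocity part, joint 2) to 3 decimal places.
-0.500

axis z_1 = (-0.5000,-0.8660,0.0000); lever o_n−o_1 = (-2.1340,-5.4282,-2.0000)
cross product → J_v[:, 1] = (1.7321,-1.0000,0.8660)
J_ω[:, 1] = z_1
entry J[3][1] = -0.5000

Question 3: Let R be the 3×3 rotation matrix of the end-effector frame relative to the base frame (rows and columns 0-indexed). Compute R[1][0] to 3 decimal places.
End-effector x-axis (col 0 of R) = (-0.7500,-0.4330,0.5000)
R[1][0] = -0.4330

-0.433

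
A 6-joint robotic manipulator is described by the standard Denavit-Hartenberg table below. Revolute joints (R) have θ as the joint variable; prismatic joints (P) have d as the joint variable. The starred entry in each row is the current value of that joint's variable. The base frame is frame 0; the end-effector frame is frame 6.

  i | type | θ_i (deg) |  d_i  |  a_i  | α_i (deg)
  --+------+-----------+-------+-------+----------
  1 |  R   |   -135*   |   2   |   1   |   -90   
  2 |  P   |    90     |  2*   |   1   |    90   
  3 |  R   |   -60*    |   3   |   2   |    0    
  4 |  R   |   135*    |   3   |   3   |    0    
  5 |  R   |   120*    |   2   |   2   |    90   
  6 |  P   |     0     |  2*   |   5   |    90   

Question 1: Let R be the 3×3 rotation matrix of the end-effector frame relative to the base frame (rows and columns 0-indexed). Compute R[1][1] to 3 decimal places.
End-effector y-axis (col 1 of R) = (0.6830,-0.6830,0.2588)
R[1][1] = -0.6830

-0.683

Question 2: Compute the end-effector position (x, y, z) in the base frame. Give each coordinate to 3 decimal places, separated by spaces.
-4.041 -8.687 6.503

after link 1: o_1 = (-0.7071, -0.7071, 2.0000)
after link 2: o_2 = (0.7071, -2.1213, 1.0000)
after link 3: o_3 = (-2.6390, -3.0179, 0.0000)
after link 4: o_4 = (-2.7112, -7.1883, -0.7765)
after link 5: o_5 = (-4.4915, -8.2364, 1.1554)
after link 6: o_6 = (-4.0405, -8.6874, 6.5027)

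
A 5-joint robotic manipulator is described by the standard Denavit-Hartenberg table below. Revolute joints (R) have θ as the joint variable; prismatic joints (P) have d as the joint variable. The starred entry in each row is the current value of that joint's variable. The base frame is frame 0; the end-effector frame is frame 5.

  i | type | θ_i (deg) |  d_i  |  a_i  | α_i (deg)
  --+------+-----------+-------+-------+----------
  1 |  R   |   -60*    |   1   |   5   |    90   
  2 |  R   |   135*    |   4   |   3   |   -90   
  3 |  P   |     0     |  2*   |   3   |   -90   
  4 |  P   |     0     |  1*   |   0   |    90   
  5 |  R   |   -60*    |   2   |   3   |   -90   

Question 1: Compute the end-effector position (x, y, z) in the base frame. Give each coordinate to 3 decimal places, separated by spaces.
after link 1: o_1 = (2.5000, -4.3301, 1.0000)
after link 2: o_2 = (-2.0248, -4.4930, 3.1213)
after link 3: o_3 = (-3.7925, -1.4311, 3.8284)
after link 4: o_4 = (-2.9265, -0.9311, 3.8284)
after link 5: o_5 = (-6.4139, -0.0869, 3.4749)

-6.414 -0.087 3.475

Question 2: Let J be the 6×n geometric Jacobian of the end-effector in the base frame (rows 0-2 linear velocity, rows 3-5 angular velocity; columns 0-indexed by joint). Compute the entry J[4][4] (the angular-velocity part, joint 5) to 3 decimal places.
0.612

axis z_4 = (-0.3536,0.6124,-0.7071); lever o_n−o_4 = (-3.4874,0.8443,-0.3536)
cross product → J_v[:, 4] = (0.3805,2.3410,1.8371)
J_ω[:, 4] = z_4
entry J[4][4] = 0.6124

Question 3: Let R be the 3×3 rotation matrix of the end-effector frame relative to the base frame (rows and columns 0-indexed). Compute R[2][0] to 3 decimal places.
0.354

End-effector x-axis (col 0 of R) = (-0.9268,-0.1268,0.3536)
R[2][0] = 0.3536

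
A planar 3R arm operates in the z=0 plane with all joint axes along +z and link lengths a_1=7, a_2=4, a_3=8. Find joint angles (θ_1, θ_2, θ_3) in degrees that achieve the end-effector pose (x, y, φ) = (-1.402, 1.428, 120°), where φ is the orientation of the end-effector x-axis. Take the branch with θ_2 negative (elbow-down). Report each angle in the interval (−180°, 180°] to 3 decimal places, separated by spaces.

wrist centre = target − a_3·(cos φ, sin φ) = (2.5980, -5.5002)
cos θ_2 = (37.0018−7²−4²)/(2·7·4) = -0.5000; θ_2 = -119.9978° (elbow-down)
β = atan2(-5.5002,2.5980) = -64.7165°; ψ = atan2(-3.4642,5.0001) = -34.7149°
θ_1 = β − ψ = -30.0016°
θ_3 = φ − θ_1 − θ_2 = -90.0006° (wrapped to (-180°,180°])

-30.002 -119.998 -90.001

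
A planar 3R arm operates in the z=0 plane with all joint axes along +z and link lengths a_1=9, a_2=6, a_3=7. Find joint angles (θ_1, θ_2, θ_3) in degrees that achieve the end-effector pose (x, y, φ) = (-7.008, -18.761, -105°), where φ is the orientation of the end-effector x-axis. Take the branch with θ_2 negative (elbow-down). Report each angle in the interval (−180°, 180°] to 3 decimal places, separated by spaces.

wrist centre = target − a_3·(cos φ, sin φ) = (-5.1963, -11.9995)
cos θ_2 = (170.9896−9²−6²)/(2·9·6) = 0.4999; θ_2 = -60.0063° (elbow-down)
β = atan2(-11.9995,-5.1963) = -113.4145°; ψ = atan2(-5.1965,11.9994) = -23.4156°
θ_1 = β − ψ = -89.9990°
θ_3 = φ − θ_1 − θ_2 = 45.0053° (wrapped to (-180°,180°])

-89.999 -60.006 45.005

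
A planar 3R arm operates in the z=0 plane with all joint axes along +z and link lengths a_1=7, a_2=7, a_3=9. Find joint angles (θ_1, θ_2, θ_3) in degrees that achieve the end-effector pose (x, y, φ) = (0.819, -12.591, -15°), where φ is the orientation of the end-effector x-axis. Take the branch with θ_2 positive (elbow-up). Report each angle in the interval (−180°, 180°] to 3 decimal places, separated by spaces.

wrist centre = target − a_3·(cos φ, sin φ) = (-7.8743, -10.2616)
cos θ_2 = (167.3061−7²−7²)/(2·7·7) = 0.7072; θ_2 = 44.9920° (elbow-up)
β = atan2(-10.2616,-7.8743) = -127.5011°; ψ = atan2(4.9491,11.9504) = 22.4960°
θ_1 = β − ψ = -149.9971°
θ_3 = φ − θ_1 − θ_2 = 90.0051° (wrapped to (-180°,180°])

-149.997 44.992 90.005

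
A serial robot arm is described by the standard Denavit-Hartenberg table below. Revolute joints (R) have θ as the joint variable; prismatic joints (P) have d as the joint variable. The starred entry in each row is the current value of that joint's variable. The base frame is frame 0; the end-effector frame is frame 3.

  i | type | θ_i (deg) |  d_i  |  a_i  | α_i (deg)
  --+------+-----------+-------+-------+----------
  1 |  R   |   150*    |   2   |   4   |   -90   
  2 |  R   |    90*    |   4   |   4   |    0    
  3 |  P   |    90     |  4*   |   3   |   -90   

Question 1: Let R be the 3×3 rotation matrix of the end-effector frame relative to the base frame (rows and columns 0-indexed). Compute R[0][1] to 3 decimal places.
0.500

End-effector y-axis (col 1 of R) = (0.5000,0.8660,-0.0000)
R[0][1] = 0.5000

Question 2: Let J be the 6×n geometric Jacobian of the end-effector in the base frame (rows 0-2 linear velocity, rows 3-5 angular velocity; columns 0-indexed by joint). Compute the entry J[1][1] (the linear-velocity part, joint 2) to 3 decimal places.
axis z_1 = (-0.5000,-0.8660,0.0000); lever o_n−o_1 = (-1.4019,-8.4282,-4.0000)
cross product → J_v[:, 1] = (3.4641,-2.0000,3.0000)
J_ω[:, 1] = z_1
entry J[1][1] = -2.0000

-2.000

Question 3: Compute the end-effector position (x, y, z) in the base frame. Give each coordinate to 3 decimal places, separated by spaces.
after link 1: o_1 = (-3.4641, 2.0000, 2.0000)
after link 2: o_2 = (-5.4641, -1.4641, -2.0000)
after link 3: o_3 = (-4.8660, -6.4282, -2.0000)

-4.866 -6.428 -2.000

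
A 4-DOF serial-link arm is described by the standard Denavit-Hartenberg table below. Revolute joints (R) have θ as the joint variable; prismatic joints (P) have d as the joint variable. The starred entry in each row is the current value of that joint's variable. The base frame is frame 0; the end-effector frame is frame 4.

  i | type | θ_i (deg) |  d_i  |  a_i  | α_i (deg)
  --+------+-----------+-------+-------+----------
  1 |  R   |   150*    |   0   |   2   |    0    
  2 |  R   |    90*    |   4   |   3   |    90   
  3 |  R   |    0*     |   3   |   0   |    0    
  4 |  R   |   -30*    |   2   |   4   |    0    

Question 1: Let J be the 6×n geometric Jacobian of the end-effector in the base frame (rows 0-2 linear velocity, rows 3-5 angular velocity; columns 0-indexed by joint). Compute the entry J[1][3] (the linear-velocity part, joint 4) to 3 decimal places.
axis z_3 = (-0.8660,0.5000,0.0000); lever o_n−o_3 = (-3.4641,-2.0000,-2.0000)
cross product → J_v[:, 3] = (-1.0000,-1.7321,3.4641)
J_ω[:, 3] = z_3
entry J[1][3] = -1.7321

-1.732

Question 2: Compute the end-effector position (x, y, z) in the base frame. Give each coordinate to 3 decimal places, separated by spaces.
after link 1: o_1 = (-1.7321, 1.0000, 0.0000)
after link 2: o_2 = (-3.2321, -1.5981, 4.0000)
after link 3: o_3 = (-5.8301, -0.0981, 4.0000)
after link 4: o_4 = (-9.2942, -2.0981, 2.0000)

-9.294 -2.098 2.000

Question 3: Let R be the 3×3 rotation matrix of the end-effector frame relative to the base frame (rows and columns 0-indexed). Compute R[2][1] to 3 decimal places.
0.866

End-effector y-axis (col 1 of R) = (-0.2500,-0.4330,0.8660)
R[2][1] = 0.8660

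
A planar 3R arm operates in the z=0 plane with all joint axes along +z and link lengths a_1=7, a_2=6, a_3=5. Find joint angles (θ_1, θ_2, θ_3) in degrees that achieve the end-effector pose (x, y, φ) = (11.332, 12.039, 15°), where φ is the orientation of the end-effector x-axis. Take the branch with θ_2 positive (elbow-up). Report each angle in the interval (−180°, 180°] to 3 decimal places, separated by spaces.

wrist centre = target − a_3·(cos φ, sin φ) = (6.5024, 10.7449)
cos θ_2 = (157.7338−7²−6²)/(2·7·6) = 0.8659; θ_2 = 30.0168° (elbow-up)
β = atan2(10.7449,6.5024) = 58.8194°; ψ = atan2(3.0015,12.1953) = 13.8269°
θ_1 = β − ψ = 44.9925°
θ_3 = φ − θ_1 − θ_2 = -60.0093° (wrapped to (-180°,180°])

44.992 30.017 -60.009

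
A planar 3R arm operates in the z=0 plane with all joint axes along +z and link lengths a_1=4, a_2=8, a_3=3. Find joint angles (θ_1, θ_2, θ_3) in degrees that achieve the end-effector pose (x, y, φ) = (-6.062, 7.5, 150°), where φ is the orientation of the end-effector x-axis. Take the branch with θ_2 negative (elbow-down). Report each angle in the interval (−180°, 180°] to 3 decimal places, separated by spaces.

-150.000 -120.001 60.001

wrist centre = target − a_3·(cos φ, sin φ) = (-3.4639, 6.0000)
cos θ_2 = (47.9988−4²−8²)/(2·4·8) = -0.5000; θ_2 = -120.0013° (elbow-down)
β = atan2(6.0000,-3.4639) = 119.9987°; ψ = atan2(-6.9281,-0.0002) = -90.0013°
θ_1 = β − ψ = 210.0000°
θ_3 = φ − θ_1 − θ_2 = 60.0013° (wrapped to (-180°,180°])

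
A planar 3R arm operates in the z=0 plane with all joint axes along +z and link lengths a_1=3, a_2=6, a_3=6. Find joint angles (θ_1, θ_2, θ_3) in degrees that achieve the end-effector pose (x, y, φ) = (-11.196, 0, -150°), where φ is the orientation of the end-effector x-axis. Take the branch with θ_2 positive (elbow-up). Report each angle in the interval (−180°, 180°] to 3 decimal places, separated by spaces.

wrist centre = target − a_3·(cos φ, sin φ) = (-5.9998, 3.0000)
cos θ_2 = (44.9982−3²−6²)/(2·3·6) = -0.0001; θ_2 = 90.0029° (elbow-up)
β = atan2(3.0000,-5.9998) = 153.4344°; ψ = atan2(6.0000,2.9997) = 63.4373°
θ_1 = β − ψ = 89.9971°
θ_3 = φ − θ_1 − θ_2 = 30.0000° (wrapped to (-180°,180°])

89.997 90.003 30.000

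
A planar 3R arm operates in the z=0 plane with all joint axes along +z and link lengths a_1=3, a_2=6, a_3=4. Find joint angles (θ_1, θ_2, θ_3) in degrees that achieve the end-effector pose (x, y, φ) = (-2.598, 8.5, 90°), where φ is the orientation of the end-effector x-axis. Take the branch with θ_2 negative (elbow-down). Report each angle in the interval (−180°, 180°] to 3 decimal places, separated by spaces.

-150.000 -120.001 0.001

wrist centre = target − a_3·(cos φ, sin φ) = (-2.5980, 4.5000)
cos θ_2 = (26.9996−3²−6²)/(2·3·6) = -0.5000; θ_2 = -120.0007° (elbow-down)
β = atan2(4.5000,-2.5980) = 119.9993°; ψ = atan2(-5.1961,-0.0001) = -90.0007°
θ_1 = β − ψ = 210.0000°
θ_3 = φ − θ_1 − θ_2 = 0.0007° (wrapped to (-180°,180°])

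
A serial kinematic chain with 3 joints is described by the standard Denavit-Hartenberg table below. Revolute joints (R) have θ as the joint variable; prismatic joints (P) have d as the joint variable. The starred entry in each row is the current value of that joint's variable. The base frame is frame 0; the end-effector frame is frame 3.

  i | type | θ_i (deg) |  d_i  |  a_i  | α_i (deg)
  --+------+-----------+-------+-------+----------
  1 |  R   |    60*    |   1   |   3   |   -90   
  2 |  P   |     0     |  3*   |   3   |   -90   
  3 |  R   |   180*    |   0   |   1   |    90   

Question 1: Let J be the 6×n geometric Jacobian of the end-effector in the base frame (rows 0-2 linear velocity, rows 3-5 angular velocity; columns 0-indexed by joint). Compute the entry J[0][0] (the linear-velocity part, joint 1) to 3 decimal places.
axis z_0 = ẑ; lever o_n−o_0 = (-0.0981,5.8301,1.0000)
cross product → J_v[:, 0] = (-5.8301,-0.0981,0.0000)
J_ω[:, 0] = z_0
entry J[0][0] = -5.8301

-5.830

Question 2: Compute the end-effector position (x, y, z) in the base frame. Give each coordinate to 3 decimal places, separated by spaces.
after link 1: o_1 = (1.5000, 2.5981, 1.0000)
after link 2: o_2 = (0.4019, 6.6962, 1.0000)
after link 3: o_3 = (-0.0981, 5.8301, 1.0000)

-0.098 5.830 1.000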